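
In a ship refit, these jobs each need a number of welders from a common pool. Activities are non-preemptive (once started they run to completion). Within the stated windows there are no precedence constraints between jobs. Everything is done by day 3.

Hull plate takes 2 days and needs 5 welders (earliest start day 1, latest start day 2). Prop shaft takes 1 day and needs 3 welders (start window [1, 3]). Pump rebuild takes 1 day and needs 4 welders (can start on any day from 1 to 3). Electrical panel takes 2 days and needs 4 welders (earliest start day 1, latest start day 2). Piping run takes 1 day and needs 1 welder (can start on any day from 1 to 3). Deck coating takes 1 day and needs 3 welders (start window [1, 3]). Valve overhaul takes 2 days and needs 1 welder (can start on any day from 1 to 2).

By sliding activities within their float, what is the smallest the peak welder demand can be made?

11

Early-start (Hull plate@1, Prop shaft@1, Pump rebuild@1, Electrical panel@1, Piping run@1, Deck coating@1, Valve overhaul@1) gives peak 21: d1:21  d2:10  d3:0.
Shift Pump rebuild→3, Electrical panel→2, Deck coating→3.
Schedule Hull plate@1, Prop shaft@1, Pump rebuild@3, Electrical panel@2, Piping run@1, Deck coating@3, Valve overhaul@1: d1:10  d2:10  d3:11 — peak 11.
Total welder-days = 31 over 3 days ⇒ peak ≥ ⌈31/3⌉ = 11, so 11 is optimal.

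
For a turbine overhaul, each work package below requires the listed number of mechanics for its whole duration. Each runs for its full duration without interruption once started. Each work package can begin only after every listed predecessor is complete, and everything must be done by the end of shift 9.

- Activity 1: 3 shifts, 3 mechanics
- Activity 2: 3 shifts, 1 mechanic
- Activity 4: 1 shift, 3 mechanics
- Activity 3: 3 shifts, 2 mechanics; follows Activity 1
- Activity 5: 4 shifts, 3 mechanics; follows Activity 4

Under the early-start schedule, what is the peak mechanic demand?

7

Early-start schedule: Activity 1@1, Activity 2@1, Activity 4@1, Activity 3@4, Activity 5@2.
Load per shift: shift 1: 7, shift 2: 7, shift 3: 7, shift 4: 5, shift 5: 5, shift 6: 2, shift 7: 0, shift 8: 0, shift 9: 0.
Peak is 7.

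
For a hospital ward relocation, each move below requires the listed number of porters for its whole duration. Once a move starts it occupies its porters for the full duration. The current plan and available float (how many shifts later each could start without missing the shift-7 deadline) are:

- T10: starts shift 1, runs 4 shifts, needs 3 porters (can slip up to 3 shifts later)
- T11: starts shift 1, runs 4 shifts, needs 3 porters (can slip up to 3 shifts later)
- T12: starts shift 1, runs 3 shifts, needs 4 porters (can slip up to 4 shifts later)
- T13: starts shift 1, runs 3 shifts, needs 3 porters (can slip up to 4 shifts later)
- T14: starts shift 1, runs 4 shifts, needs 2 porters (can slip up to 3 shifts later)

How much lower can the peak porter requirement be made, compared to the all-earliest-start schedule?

Early-start peak: s1:15  s2:15  s3:15  s4:8  s5:0  s6:0  s7:0 ⇒ 15.
Leveled (T10@1, T11@1, T12@5, T13@5, T14@1): s1:8  s2:8  s3:8  s4:8  s5:7  s6:7  s7:7 ⇒ 8.
Reduction 15 − 8 = 7.

7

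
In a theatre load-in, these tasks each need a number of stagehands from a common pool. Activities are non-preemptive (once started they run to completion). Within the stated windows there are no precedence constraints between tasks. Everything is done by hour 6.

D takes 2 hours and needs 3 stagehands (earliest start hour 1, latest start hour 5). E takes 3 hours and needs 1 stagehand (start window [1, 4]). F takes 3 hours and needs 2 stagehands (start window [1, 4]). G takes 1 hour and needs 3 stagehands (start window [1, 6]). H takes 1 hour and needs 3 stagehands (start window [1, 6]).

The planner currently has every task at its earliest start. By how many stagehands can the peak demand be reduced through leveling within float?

Early-start peak: h1:12  h2:6  h3:3  h4:0  h5:0  h6:0 ⇒ 12.
Leveled (D@1, E@1, F@3, G@4, H@5): h1:4  h2:4  h3:3  h4:5  h5:5  h6:0 ⇒ 5.
Reduction 12 − 5 = 7.

7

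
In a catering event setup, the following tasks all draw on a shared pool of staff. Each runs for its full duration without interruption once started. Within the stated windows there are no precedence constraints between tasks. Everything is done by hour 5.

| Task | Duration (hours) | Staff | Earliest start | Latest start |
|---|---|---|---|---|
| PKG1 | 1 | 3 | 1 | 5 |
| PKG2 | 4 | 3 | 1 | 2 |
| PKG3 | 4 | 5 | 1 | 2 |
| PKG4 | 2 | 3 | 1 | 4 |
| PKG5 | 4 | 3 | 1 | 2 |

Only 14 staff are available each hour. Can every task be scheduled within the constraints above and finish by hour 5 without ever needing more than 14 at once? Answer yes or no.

Schedule PKG1@1, PKG2@1, PKG3@1, PKG4@1, PKG5@2: h1:14  h2:14  h3:11  h4:11  h5:3 — peak 14 ≤ 14.

yes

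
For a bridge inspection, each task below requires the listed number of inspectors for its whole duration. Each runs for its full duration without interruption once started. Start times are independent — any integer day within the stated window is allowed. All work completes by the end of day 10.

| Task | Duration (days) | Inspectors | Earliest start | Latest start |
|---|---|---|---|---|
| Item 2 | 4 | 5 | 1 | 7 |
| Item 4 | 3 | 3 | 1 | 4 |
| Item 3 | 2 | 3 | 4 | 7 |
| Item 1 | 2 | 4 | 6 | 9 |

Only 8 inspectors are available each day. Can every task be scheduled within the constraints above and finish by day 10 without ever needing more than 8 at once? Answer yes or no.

yes

Schedule Item 2@1, Item 4@1, Item 3@4, Item 1@6: d1:8  d2:8  d3:8  d4:8  d5:3  d6:4  d7:4  d8:0  d9:0  d10:0 — peak 8 ≤ 8.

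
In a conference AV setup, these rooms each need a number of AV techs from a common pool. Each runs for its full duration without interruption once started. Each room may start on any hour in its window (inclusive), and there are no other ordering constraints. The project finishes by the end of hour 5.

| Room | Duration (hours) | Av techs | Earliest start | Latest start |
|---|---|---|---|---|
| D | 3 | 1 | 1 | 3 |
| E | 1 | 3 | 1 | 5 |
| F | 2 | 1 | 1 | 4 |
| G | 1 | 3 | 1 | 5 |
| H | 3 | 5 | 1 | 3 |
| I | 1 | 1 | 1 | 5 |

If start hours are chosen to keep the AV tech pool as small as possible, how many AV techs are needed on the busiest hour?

6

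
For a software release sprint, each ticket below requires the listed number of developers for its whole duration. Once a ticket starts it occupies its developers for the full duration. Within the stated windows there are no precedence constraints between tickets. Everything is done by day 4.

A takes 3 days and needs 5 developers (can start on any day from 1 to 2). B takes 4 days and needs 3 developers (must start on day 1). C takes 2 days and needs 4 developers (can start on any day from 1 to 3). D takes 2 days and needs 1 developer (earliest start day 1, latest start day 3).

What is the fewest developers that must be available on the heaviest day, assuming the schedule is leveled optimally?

Early-start (A@1, B@1, C@1, D@1) gives peak 13: d1:13  d2:13  d3:8  d4:3.
Shift D→3.
Schedule A@1, B@1, C@1, D@3: d1:12  d2:12  d3:9  d4:4 — peak 12.
No arrangement of the 18 feasible schedules does better.

12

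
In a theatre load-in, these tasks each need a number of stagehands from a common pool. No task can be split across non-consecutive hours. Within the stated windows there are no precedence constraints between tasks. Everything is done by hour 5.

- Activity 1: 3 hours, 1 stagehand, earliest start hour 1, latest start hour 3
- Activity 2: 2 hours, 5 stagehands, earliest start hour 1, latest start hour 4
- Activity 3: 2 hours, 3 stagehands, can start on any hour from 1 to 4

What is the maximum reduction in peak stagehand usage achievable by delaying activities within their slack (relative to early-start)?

Early-start peak: h1:9  h2:9  h3:1  h4:0  h5:0 ⇒ 9.
Leveled (Activity 1@1, Activity 2@4, Activity 3@1): h1:4  h2:4  h3:1  h4:5  h5:5 ⇒ 5.
Reduction 9 − 5 = 4.

4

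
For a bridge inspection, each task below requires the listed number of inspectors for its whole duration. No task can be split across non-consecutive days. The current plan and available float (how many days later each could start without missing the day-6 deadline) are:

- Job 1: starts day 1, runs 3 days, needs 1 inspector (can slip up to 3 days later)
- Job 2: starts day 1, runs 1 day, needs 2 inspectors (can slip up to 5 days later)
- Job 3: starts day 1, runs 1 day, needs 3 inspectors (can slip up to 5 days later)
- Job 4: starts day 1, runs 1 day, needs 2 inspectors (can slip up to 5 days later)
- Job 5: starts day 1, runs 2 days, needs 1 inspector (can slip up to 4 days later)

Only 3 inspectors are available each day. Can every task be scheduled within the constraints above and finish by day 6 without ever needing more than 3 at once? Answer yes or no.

Schedule Job 1@1, Job 2@1, Job 3@4, Job 4@2, Job 5@5: d1:3  d2:3  d3:1  d4:3  d5:1  d6:1 — peak 3 ≤ 3.

yes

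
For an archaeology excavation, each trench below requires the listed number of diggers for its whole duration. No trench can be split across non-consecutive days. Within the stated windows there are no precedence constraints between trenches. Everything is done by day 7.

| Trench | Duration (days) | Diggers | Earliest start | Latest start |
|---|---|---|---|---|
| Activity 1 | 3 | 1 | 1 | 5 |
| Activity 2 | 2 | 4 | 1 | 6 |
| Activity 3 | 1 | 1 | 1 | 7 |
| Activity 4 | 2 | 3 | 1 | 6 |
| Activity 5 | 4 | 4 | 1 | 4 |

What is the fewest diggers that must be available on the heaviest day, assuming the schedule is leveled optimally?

7

Early-start (Activity 1@1, Activity 2@1, Activity 3@1, Activity 4@1, Activity 5@1) gives peak 13: d1:13  d2:12  d3:5  d4:4  d5:0  d6:0  d7:0.
Shift Activity 4→3, Activity 5→4.
Schedule Activity 1@1, Activity 2@1, Activity 3@1, Activity 4@3, Activity 5@4: d1:6  d2:5  d3:4  d4:7  d5:4  d6:4  d7:4 — peak 7.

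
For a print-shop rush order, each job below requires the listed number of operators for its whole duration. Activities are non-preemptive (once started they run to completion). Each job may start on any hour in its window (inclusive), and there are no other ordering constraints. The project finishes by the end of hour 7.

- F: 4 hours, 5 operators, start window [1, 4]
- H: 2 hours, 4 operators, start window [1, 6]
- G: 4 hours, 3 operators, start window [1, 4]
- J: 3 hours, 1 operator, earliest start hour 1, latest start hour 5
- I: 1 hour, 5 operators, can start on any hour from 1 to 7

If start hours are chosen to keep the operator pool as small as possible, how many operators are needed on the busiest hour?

8

Early-start (F@1, H@1, G@1, J@1, I@1) gives peak 18: h1:18  h2:13  h3:9  h4:8  h5:0  h6:0  h7:0.
Shift H→5, J→5, I→7.
Schedule F@1, H@5, G@1, J@5, I@7: h1:8  h2:8  h3:8  h4:8  h5:5  h6:5  h7:6 — peak 8.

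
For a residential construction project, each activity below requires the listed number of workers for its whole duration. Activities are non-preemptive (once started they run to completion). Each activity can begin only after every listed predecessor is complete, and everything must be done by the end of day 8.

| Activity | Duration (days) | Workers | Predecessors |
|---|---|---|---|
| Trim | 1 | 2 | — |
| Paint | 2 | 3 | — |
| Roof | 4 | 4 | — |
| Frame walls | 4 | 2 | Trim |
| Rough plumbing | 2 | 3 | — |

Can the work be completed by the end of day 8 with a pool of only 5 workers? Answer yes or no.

The minimum achievable peak is 6; 5 < 6, so no feasible schedule stays within the cap.

no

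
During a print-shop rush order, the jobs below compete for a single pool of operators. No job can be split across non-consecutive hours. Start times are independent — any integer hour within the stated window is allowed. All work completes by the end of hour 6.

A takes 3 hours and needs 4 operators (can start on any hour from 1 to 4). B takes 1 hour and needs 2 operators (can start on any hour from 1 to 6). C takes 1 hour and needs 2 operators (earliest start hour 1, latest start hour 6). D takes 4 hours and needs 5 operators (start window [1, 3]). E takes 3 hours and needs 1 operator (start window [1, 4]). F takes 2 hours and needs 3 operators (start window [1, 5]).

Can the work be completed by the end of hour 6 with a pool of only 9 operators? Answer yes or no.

Schedule A@1, B@1, C@1, D@2, E@4, F@4: h1:8  h2:9  h3:9  h4:9  h5:9  h6:1 — peak 9 ≤ 9.

yes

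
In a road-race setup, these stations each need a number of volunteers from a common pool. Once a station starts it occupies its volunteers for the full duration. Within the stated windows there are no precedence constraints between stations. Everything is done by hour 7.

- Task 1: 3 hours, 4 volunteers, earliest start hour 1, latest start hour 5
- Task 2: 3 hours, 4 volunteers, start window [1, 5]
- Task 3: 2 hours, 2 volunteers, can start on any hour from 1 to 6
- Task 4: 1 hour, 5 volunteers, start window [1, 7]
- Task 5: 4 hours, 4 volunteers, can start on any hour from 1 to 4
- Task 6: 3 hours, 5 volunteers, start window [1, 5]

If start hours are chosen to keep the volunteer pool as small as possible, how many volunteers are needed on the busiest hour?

10

Early-start (Task 1@1, Task 2@1, Task 3@1, Task 4@1, Task 5@1, Task 6@1) gives peak 24: h1:24  h2:19  h3:17  h4:4  h5:0  h6:0  h7:0.
Shift Task 4→4, Task 5→4, Task 6→5.
Schedule Task 1@1, Task 2@1, Task 3@1, Task 4@4, Task 5@4, Task 6@5: h1:10  h2:10  h3:8  h4:9  h5:9  h6:9  h7:9 — peak 10.
Total volunteer-hours = 64 over 7 hours ⇒ peak ≥ ⌈64/7⌉ = 10, so 10 is optimal.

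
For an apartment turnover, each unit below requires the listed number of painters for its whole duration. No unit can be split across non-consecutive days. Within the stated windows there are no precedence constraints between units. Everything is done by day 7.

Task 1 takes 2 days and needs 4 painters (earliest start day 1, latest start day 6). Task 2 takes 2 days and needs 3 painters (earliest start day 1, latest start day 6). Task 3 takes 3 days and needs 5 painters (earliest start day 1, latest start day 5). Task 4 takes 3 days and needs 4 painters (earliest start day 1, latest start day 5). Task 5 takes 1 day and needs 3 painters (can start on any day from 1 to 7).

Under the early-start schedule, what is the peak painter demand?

Early-start schedule: Task 1@1, Task 2@1, Task 3@1, Task 4@1, Task 5@1.
Load per day: day 1: 19, day 2: 16, day 3: 9, day 4: 0, day 5: 0, day 6: 0, day 7: 0.
Peak is 19.

19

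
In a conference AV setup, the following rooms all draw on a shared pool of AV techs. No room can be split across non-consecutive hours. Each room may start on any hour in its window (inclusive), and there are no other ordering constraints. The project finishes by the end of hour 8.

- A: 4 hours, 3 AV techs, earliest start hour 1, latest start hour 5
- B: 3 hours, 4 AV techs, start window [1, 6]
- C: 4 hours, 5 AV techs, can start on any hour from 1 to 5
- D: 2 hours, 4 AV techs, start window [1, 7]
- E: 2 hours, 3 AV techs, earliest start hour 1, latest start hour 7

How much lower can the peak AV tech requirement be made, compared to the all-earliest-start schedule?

11

Early-start peak: h1:19  h2:19  h3:12  h4:8  h5:0  h6:0  h7:0  h8:0 ⇒ 19.
Leveled (A@1, B@5, C@1, D@5, E@7): h1:8  h2:8  h3:8  h4:8  h5:8  h6:8  h7:7  h8:3 ⇒ 8.
Reduction 19 − 8 = 11.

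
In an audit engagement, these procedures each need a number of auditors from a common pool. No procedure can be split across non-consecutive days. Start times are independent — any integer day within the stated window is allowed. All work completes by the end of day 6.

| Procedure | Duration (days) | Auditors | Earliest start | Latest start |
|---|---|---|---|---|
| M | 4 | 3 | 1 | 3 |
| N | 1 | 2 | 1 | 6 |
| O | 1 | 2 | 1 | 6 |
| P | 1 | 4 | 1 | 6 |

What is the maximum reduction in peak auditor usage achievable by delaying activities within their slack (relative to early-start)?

Early-start peak: d1:11  d2:3  d3:3  d4:3  d5:0  d6:0 ⇒ 11.
Leveled (M@1, N@5, O@5, P@6): d1:3  d2:3  d3:3  d4:3  d5:4  d6:4 ⇒ 4.
Reduction 11 − 4 = 7.

7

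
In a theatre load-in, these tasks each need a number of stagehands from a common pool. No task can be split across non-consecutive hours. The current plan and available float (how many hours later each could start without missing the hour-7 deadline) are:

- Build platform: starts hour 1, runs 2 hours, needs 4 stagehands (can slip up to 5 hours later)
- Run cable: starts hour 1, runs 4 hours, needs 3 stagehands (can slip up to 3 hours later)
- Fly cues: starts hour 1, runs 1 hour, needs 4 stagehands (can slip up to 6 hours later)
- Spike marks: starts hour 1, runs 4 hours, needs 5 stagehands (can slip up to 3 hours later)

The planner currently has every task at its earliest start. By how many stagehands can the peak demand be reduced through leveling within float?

8

Early-start peak: h1:16  h2:12  h3:8  h4:8  h5:0  h6:0  h7:0 ⇒ 16.
Leveled (Build platform@1, Run cable@1, Fly cues@3, Spike marks@4): h1:7  h2:7  h3:7  h4:8  h5:5  h6:5  h7:5 ⇒ 8.
Reduction 16 − 8 = 8.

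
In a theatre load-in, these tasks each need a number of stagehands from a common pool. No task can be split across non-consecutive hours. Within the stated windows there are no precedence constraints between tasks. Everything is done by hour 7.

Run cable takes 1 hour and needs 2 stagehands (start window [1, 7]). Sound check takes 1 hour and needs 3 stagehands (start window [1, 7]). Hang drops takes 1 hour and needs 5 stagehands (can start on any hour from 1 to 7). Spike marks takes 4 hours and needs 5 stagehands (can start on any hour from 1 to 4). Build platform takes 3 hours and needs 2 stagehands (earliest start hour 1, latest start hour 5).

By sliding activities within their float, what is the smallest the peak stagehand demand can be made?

Early-start (Run cable@1, Sound check@1, Hang drops@1, Spike marks@1, Build platform@1) gives peak 17: h1:17  h2:7  h3:7  h4:5  h5:0  h6:0  h7:0.
Shift Hang drops→2, Spike marks→3.
Schedule Run cable@1, Sound check@1, Hang drops@2, Spike marks@3, Build platform@1: h1:7  h2:7  h3:7  h4:5  h5:5  h6:5  h7:0 — peak 7.

7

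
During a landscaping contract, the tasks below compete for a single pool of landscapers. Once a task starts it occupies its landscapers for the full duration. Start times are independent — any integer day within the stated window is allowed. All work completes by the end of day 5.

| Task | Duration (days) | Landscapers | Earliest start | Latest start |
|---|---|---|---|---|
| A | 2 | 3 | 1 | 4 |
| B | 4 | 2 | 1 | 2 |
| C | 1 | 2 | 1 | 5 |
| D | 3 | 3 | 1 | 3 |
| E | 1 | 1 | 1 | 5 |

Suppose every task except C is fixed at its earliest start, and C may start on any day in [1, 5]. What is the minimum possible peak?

C@1: d1:11  d2:8  d3:5  d4:2  d5:0 → peak 11
C@2: d1:9  d2:10  d3:5  d4:2  d5:0 → peak 10
C@3: d1:9  d2:8  d3:7  d4:2  d5:0 → peak 9
C@4: d1:9  d2:8  d3:5  d4:4  d5:0 → peak 9
C@5: d1:9  d2:8  d3:5  d4:2  d5:2 → peak 9
Best is C@3, peak 9.

9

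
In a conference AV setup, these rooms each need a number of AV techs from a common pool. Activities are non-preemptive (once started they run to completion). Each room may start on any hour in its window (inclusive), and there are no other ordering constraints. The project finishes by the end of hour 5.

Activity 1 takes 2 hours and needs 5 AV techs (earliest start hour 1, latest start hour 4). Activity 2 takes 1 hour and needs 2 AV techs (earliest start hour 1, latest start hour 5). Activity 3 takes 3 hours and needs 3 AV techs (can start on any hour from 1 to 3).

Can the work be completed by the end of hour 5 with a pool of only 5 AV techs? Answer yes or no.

Schedule Activity 1@1, Activity 2@3, Activity 3@3: h1:5  h2:5  h3:5  h4:3  h5:3 — peak 5 ≤ 5.

yes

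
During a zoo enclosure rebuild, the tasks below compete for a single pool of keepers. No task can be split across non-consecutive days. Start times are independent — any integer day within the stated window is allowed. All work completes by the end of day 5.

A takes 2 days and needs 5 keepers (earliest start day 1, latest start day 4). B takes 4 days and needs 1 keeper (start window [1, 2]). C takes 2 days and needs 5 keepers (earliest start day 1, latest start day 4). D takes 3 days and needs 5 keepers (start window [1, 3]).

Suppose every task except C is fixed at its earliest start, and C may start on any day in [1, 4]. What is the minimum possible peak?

11

C@1: d1:16  d2:16  d3:6  d4:1  d5:0 → peak 16
C@2: d1:11  d2:16  d3:11  d4:1  d5:0 → peak 16
C@3: d1:11  d2:11  d3:11  d4:6  d5:0 → peak 11
C@4: d1:11  d2:11  d3:6  d4:6  d5:5 → peak 11
Best is C@3, peak 11.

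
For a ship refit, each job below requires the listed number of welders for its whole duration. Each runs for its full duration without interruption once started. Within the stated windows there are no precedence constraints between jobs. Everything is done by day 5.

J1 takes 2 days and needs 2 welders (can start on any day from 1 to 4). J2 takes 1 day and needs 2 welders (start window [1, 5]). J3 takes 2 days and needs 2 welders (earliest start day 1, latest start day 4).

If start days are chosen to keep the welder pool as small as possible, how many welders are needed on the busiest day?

2

Early-start (J1@1, J2@1, J3@1) gives peak 6: d1:6  d2:4  d3:0  d4:0  d5:0.
Shift J2→3, J3→4.
Schedule J1@1, J2@3, J3@4: d1:2  d2:2  d3:2  d4:2  d5:2 — peak 2.
Total welder-days = 10 over 5 days ⇒ peak ≥ ⌈10/5⌉ = 2, so 2 is optimal.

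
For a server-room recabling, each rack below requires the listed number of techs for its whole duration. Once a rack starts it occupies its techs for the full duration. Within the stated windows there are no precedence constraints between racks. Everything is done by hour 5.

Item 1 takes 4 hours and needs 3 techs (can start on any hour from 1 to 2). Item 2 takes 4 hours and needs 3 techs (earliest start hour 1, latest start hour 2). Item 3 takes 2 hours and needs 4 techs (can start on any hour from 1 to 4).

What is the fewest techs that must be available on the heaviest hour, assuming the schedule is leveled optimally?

10

Schedule Item 1@1, Item 2@1, Item 3@1: h1:10  h2:10  h3:6  h4:6  h5:0 — peak 10.
No arrangement of the 16 feasible schedules does better.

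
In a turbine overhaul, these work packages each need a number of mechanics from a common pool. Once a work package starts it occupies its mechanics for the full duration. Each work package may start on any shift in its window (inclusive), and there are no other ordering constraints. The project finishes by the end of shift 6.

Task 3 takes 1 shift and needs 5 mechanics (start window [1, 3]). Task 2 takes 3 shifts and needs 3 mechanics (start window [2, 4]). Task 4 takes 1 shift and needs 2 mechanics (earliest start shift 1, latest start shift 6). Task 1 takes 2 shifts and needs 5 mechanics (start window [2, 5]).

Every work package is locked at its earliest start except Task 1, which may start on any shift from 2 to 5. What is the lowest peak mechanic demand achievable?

Task 1@2: s1:7  s2:8  s3:8  s4:3  s5:0  s6:0 → peak 8
Task 1@3: s1:7  s2:3  s3:8  s4:8  s5:0  s6:0 → peak 8
Task 1@4: s1:7  s2:3  s3:3  s4:8  s5:5  s6:0 → peak 8
Task 1@5: s1:7  s2:3  s3:3  s4:3  s5:5  s6:5 → peak 7
Best is Task 1@5, peak 7.

7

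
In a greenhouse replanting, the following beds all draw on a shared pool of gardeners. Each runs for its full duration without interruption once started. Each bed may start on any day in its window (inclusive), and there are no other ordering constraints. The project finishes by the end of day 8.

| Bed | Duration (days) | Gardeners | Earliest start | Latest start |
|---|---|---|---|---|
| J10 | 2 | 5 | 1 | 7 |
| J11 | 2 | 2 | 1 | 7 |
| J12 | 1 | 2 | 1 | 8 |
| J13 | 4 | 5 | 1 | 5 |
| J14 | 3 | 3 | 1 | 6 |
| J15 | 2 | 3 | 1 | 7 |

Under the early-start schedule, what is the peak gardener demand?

Early-start schedule: J10@1, J11@1, J12@1, J13@1, J14@1, J15@1.
Load per day: day 1: 20, day 2: 18, day 3: 8, day 4: 5, day 5: 0, day 6: 0, day 7: 0, day 8: 0.
Peak is 20.

20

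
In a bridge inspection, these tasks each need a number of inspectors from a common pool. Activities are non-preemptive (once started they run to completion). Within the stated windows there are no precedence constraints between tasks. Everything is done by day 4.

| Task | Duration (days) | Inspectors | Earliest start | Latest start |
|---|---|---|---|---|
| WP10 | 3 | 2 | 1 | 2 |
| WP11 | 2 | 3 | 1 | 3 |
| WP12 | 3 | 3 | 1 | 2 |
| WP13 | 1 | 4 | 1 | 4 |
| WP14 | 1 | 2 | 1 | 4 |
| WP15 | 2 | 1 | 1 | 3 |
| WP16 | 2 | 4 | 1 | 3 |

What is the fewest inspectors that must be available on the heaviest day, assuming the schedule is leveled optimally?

Early-start (WP10@1, WP11@1, WP12@1, WP13@1, WP14@1, WP15@1, WP16@1) gives peak 19: d1:19  d2:13  d3:5  d4:0.
Shift WP13→4, WP15→2, WP16→3.
Schedule WP10@1, WP11@1, WP12@1, WP13@4, WP14@1, WP15@2, WP16@3: d1:10  d2:9  d3:10  d4:8 — peak 10.
Total inspector-days = 37 over 4 days ⇒ peak ≥ ⌈37/4⌉ = 10, so 10 is optimal.

10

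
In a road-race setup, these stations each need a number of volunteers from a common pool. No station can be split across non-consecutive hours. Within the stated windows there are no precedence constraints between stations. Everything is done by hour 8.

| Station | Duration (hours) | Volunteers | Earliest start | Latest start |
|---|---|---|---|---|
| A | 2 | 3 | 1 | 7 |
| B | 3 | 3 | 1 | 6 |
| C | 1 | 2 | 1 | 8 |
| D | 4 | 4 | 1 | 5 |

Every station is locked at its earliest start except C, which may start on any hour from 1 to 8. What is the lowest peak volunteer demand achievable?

10

C@1: h1:12  h2:10  h3:7  h4:4  h5:0  h6:0  h7:0  h8:0 → peak 12
C@2: h1:10  h2:12  h3:7  h4:4  h5:0  h6:0  h7:0  h8:0 → peak 12
C@3: h1:10  h2:10  h3:9  h4:4  h5:0  h6:0  h7:0  h8:0 → peak 10
C@4: h1:10  h2:10  h3:7  h4:6  h5:0  h6:0  h7:0  h8:0 → peak 10
C@5: h1:10  h2:10  h3:7  h4:4  h5:2  h6:0  h7:0  h8:0 → peak 10
C@6: h1:10  h2:10  h3:7  h4:4  h5:0  h6:2  h7:0  h8:0 → peak 10
C@7: h1:10  h2:10  h3:7  h4:4  h5:0  h6:0  h7:2  h8:0 → peak 10
C@8: h1:10  h2:10  h3:7  h4:4  h5:0  h6:0  h7:0  h8:2 → peak 10
Best is C@3, peak 10.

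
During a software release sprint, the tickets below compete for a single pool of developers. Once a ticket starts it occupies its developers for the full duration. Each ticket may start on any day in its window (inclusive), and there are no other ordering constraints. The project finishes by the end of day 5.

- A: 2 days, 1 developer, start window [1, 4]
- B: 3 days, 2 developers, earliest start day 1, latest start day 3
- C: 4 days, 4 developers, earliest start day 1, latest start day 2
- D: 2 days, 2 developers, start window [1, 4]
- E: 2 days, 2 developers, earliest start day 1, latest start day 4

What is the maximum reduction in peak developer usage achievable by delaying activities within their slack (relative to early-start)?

3

Early-start peak: d1:11  d2:11  d3:6  d4:4  d5:0 ⇒ 11.
Leveled (A@1, B@1, C@1, D@3, E@4): d1:7  d2:7  d3:8  d4:8  d5:2 ⇒ 8.
Reduction 11 − 8 = 3.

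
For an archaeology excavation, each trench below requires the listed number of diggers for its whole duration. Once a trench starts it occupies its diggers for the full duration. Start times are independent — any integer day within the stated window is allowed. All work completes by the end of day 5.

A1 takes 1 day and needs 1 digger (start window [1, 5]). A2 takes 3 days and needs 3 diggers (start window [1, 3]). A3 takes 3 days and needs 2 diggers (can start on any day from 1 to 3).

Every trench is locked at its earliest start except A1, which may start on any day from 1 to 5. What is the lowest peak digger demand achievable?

5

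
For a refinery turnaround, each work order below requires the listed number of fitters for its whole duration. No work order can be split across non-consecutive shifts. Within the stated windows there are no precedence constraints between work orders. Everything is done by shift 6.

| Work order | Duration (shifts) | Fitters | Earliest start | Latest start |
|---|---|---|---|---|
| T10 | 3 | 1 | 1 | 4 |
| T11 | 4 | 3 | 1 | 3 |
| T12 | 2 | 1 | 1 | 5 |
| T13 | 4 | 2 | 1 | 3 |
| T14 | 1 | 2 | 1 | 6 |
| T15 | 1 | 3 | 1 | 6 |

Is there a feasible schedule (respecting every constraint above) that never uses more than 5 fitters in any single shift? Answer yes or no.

no

The minimum achievable peak is 6; 5 < 6, so no feasible schedule stays within the cap.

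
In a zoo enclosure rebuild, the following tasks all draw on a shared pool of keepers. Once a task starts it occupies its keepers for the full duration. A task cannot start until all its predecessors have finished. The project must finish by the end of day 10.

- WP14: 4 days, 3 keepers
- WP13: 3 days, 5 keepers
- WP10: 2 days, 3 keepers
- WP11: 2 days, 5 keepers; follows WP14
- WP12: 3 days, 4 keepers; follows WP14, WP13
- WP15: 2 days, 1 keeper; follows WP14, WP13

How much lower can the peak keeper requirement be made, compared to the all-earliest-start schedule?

Early-start peak: d1:11  d2:11  d3:8  d4:3  d5:10  d6:10  d7:4  d8:0  d9:0  d10:0 ⇒ 11.
Leveled (WP14@1, WP13@1, WP10@4, WP11@5, WP12@7, WP15@6): d1:8  d2:8  d3:8  d4:6  d5:8  d6:6  d7:5  d8:4  d9:4  d10:0 ⇒ 8.
Reduction 11 − 8 = 3.

3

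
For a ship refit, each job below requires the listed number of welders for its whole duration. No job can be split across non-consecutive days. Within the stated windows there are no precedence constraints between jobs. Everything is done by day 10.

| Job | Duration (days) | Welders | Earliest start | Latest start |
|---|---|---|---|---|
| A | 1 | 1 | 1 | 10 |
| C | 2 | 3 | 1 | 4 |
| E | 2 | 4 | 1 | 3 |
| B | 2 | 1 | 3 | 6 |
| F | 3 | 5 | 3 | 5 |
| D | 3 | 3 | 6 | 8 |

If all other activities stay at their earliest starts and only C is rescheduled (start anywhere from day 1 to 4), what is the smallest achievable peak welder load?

8

C@1: d1:8  d2:7  d3:6  d4:6  d5:5  d6:3  d7:3  d8:3  d9:0  d10:0 → peak 8
C@2: d1:5  d2:7  d3:9  d4:6  d5:5  d6:3  d7:3  d8:3  d9:0  d10:0 → peak 9
C@3: d1:5  d2:4  d3:9  d4:9  d5:5  d6:3  d7:3  d8:3  d9:0  d10:0 → peak 9
C@4: d1:5  d2:4  d3:6  d4:9  d5:8  d6:3  d7:3  d8:3  d9:0  d10:0 → peak 9
Best is C@1, peak 8.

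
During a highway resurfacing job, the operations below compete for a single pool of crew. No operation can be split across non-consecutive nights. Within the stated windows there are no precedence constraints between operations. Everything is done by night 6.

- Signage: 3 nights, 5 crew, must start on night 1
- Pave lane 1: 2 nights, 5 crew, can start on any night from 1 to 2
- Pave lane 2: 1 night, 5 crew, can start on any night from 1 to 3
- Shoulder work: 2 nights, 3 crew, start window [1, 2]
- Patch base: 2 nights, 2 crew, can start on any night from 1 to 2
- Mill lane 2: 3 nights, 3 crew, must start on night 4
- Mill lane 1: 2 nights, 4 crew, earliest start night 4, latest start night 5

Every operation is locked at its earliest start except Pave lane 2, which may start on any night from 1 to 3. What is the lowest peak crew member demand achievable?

15

Pave lane 2@1: n1:20  n2:15  n3:5  n4:7  n5:7  n6:3 → peak 20
Pave lane 2@2: n1:15  n2:20  n3:5  n4:7  n5:7  n6:3 → peak 20
Pave lane 2@3: n1:15  n2:15  n3:10  n4:7  n5:7  n6:3 → peak 15
Best is Pave lane 2@3, peak 15.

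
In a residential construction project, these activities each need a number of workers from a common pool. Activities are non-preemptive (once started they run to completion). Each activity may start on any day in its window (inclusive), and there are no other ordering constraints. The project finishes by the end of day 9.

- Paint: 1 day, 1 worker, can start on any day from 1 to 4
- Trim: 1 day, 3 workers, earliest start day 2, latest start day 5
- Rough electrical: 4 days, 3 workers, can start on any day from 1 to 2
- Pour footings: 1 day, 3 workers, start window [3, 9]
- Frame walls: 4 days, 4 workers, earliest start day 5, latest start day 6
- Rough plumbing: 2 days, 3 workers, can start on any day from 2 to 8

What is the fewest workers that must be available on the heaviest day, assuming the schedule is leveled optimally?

Early-start (Paint@1, Trim@2, Rough electrical@1, Pour footings@3, Frame walls@5, Rough plumbing@2) gives peak 9: d1:4  d2:9  d3:9  d4:3  d5:4  d6:4  d7:4  d8:4  d9:0.
Shift Frame walls→6, Rough plumbing→4.
Schedule Paint@1, Trim@2, Rough electrical@1, Pour footings@3, Frame walls@6, Rough plumbing@4: d1:4  d2:6  d3:6  d4:6  d5:3  d6:4  d7:4  d8:4  d9:4 — peak 6.

6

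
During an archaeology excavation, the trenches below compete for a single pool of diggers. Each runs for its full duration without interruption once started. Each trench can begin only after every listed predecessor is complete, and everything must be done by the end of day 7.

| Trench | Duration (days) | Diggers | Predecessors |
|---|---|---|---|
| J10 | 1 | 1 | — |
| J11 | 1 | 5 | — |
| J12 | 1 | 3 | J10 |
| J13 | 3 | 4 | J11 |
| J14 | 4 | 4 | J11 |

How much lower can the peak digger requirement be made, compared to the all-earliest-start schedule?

Early-start peak: d1:6  d2:11  d3:8  d4:8  d5:4  d6:0  d7:0 ⇒ 11.
Leveled (J10@1, J11@1, J12@2, J13@2, J14@3): d1:6  d2:7  d3:8  d4:8  d5:4  d6:4  d7:0 ⇒ 8.
Reduction 11 − 8 = 3.

3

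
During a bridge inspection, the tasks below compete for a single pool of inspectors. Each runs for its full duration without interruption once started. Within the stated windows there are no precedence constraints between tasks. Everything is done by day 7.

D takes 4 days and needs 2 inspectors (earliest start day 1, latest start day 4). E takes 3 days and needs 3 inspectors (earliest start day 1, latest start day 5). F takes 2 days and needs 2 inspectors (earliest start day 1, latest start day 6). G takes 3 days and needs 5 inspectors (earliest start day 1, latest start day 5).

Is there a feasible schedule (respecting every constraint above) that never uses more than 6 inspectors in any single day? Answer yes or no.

no

The minimum achievable peak is 7; 6 < 7, so no feasible schedule stays within the cap.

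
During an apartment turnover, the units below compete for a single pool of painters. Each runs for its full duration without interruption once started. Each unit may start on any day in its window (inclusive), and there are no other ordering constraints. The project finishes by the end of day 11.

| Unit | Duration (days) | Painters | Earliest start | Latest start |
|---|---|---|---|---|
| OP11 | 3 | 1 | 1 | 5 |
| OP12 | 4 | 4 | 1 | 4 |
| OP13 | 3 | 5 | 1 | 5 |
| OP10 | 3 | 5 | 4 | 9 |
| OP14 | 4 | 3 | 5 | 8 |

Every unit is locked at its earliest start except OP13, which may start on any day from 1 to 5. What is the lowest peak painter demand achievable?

OP13@1: d1:10  d2:10  d3:10  d4:9  d5:8  d6:8  d7:3  d8:3  d9:0  d10:0  d11:0 → peak 10
OP13@2: d1:5  d2:10  d3:10  d4:14  d5:8  d6:8  d7:3  d8:3  d9:0  d10:0  d11:0 → peak 14
OP13@3: d1:5  d2:5  d3:10  d4:14  d5:13  d6:8  d7:3  d8:3  d9:0  d10:0  d11:0 → peak 14
OP13@4: d1:5  d2:5  d3:5  d4:14  d5:13  d6:13  d7:3  d8:3  d9:0  d10:0  d11:0 → peak 14
OP13@5: d1:5  d2:5  d3:5  d4:9  d5:13  d6:13  d7:8  d8:3  d9:0  d10:0  d11:0 → peak 13
Best is OP13@1, peak 10.

10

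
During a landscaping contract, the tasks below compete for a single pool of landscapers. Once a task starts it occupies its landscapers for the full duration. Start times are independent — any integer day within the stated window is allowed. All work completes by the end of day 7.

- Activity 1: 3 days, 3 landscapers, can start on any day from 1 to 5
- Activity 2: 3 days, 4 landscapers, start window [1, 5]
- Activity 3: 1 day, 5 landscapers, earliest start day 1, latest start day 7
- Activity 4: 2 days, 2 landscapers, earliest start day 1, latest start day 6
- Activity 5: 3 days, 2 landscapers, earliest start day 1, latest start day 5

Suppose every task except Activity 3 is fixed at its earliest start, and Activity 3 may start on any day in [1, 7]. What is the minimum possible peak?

Activity 3@1: d1:16  d2:11  d3:9  d4:0  d5:0  d6:0  d7:0 → peak 16
Activity 3@2: d1:11  d2:16  d3:9  d4:0  d5:0  d6:0  d7:0 → peak 16
Activity 3@3: d1:11  d2:11  d3:14  d4:0  d5:0  d6:0  d7:0 → peak 14
Activity 3@4: d1:11  d2:11  d3:9  d4:5  d5:0  d6:0  d7:0 → peak 11
Activity 3@5: d1:11  d2:11  d3:9  d4:0  d5:5  d6:0  d7:0 → peak 11
Activity 3@6: d1:11  d2:11  d3:9  d4:0  d5:0  d6:5  d7:0 → peak 11
Activity 3@7: d1:11  d2:11  d3:9  d4:0  d5:0  d6:0  d7:5 → peak 11
Best is Activity 3@4, peak 11.

11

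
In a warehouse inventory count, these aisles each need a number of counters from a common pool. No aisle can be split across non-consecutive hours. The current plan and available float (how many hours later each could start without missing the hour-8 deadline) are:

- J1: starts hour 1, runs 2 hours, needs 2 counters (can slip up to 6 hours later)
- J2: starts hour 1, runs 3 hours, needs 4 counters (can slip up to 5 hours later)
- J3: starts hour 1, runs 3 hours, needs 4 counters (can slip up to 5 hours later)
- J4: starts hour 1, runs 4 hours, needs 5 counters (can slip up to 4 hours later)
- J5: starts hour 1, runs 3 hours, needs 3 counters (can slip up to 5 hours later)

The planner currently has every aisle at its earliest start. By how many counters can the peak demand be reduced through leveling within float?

10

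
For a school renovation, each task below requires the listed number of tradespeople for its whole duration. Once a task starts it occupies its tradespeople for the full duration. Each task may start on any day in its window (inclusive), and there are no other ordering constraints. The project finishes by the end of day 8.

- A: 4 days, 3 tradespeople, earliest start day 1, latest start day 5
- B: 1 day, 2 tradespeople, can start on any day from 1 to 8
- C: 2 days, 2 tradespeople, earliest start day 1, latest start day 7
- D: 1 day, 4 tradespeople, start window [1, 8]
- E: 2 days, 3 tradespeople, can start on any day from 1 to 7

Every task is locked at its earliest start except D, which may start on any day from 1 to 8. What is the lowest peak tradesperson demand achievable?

D@1: d1:14  d2:8  d3:3  d4:3  d5:0  d6:0  d7:0  d8:0 → peak 14
D@2: d1:10  d2:12  d3:3  d4:3  d5:0  d6:0  d7:0  d8:0 → peak 12
D@3: d1:10  d2:8  d3:7  d4:3  d5:0  d6:0  d7:0  d8:0 → peak 10
D@4: d1:10  d2:8  d3:3  d4:7  d5:0  d6:0  d7:0  d8:0 → peak 10
D@5: d1:10  d2:8  d3:3  d4:3  d5:4  d6:0  d7:0  d8:0 → peak 10
D@6: d1:10  d2:8  d3:3  d4:3  d5:0  d6:4  d7:0  d8:0 → peak 10
D@7: d1:10  d2:8  d3:3  d4:3  d5:0  d6:0  d7:4  d8:0 → peak 10
D@8: d1:10  d2:8  d3:3  d4:3  d5:0  d6:0  d7:0  d8:4 → peak 10
Best is D@3, peak 10.

10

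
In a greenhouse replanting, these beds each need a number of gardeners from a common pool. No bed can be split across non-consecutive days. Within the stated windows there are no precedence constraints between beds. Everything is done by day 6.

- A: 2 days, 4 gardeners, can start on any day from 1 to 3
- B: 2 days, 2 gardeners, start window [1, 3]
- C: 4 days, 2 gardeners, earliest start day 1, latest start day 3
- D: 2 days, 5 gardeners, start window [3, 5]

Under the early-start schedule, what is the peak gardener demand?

8

Early-start schedule: A@1, B@1, C@1, D@3.
Load per day: day 1: 8, day 2: 8, day 3: 7, day 4: 7, day 5: 0, day 6: 0.
Peak is 8.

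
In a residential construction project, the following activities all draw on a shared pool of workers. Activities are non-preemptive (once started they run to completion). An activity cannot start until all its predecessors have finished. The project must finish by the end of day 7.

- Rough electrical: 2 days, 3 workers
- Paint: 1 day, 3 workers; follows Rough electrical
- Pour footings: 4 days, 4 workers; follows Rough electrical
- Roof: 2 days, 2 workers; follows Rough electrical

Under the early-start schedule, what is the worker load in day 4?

6

At early start, day 4 has: Pour footings, Roof.
Demand: 4 + 2 = 6.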